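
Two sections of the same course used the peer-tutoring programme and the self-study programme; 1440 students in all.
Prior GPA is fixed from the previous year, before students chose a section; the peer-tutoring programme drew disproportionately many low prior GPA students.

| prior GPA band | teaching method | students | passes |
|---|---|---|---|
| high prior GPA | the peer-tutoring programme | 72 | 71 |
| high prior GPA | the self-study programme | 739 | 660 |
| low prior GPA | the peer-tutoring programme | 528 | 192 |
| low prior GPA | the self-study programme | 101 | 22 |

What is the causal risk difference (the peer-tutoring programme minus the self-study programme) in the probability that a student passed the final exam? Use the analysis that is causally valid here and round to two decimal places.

+0.12

Here prior GPA band is a common cause — it drives both which teaching method a case falls under and the outcome. The crude comparison mixes populations; the stratum-specific rates are the causally relevant ones.
Adjusting over the population distribution of prior GPA band: 0.563·(0.986−0.893) + 0.437·(0.364−0.218) = +0.116.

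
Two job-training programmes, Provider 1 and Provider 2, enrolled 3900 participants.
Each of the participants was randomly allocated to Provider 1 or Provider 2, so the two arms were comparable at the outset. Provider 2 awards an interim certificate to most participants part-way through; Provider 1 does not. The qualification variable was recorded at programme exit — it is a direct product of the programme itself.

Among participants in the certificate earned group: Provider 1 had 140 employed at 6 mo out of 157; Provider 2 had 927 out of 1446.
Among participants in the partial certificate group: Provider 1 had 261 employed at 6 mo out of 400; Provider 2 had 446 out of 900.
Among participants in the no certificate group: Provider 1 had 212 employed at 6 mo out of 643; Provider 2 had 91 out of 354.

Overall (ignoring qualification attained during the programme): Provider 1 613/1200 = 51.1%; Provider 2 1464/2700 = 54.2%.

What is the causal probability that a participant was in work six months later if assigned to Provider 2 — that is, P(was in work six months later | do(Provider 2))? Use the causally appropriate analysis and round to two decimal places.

0.54

Provider 1 is higher inside every qualification attained during the programme stratum but Provider 2 is higher in aggregate. Whether to stratify depends on how qualification attained during the programme relates to the programme.
Qualification attained during the programme is recorded after the programme and is itself shifted by it — it sits on the causal path from programme to outcome. Conditioning on a mediator would strip out part of the effect we want; the pooled comparison gives the total causal effect.
So P(outcome | do(Provider 2)) is just the pooled rate for Provider 2: 1464/2700 = 0.542.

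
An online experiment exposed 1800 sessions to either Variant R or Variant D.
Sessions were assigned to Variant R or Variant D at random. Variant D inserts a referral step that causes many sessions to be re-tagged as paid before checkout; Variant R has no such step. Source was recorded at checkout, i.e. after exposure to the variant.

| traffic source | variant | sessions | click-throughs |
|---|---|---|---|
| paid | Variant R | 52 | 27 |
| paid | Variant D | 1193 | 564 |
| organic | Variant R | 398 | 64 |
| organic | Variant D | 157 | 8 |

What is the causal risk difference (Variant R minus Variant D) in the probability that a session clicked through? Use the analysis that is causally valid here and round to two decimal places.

Because the variant influences traffic source, traffic source is a post-treatment mediator, not a confounder. Stratifying on it would bias the estimate; the causal effect is the crude pooled difference.
The causal difference is the pooled difference: 0.202 − 0.424 = -0.221.

-0.22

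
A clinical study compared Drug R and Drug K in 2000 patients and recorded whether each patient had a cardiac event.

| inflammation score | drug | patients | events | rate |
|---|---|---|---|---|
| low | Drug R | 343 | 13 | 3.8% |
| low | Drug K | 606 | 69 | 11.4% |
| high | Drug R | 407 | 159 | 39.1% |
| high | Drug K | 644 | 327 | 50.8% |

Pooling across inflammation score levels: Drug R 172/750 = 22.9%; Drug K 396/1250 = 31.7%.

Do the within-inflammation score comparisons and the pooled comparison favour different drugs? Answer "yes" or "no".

no

Within each inflammation score level (low 3.8% vs 11.4%; high 39.1% vs 50.8%), Drug R has the lower rate every time. Pooled: 22.9% vs 31.7% — Drug R has the lower rate overall. They agree.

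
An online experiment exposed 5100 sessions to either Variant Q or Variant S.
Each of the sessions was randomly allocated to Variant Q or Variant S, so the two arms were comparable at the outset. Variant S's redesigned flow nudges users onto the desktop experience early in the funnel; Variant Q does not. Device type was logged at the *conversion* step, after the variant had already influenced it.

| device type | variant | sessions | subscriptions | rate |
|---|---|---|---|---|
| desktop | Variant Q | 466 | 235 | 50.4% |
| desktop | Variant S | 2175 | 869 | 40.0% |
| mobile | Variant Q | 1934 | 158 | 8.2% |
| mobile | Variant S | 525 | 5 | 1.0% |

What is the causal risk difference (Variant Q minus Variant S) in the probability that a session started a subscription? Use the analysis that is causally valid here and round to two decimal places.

-0.16

Variant Q is higher inside every device type stratum but Variant S is higher in aggregate. Whether to stratify depends on how device type relates to the variant.
Device type lies on the pathway variant → device type → outcome, so adjusting for it blocks the indirect effect. For the total causal effect of variant, use the unadjusted pooled rates.
The causal difference is the pooled difference: 0.164 − 0.324 = -0.160.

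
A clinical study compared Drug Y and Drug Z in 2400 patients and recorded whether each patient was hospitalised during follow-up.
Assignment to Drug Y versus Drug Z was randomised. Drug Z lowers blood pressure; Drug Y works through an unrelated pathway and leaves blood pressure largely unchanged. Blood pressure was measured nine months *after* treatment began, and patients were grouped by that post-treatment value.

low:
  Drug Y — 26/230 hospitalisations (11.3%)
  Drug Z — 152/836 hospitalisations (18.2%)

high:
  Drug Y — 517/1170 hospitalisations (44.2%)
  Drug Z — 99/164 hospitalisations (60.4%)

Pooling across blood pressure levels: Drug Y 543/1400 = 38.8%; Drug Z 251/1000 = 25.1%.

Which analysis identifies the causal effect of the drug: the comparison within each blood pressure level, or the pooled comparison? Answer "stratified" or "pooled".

pooled

Because the drug influences blood pressure, blood pressure is a post-treatment mediator, not a confounder. Stratifying on it would bias the estimate; the causal effect is the crude pooled difference.
Pooled: Drug Y 38.8% vs Drug Z 25.1%; Drug Z is lower overall.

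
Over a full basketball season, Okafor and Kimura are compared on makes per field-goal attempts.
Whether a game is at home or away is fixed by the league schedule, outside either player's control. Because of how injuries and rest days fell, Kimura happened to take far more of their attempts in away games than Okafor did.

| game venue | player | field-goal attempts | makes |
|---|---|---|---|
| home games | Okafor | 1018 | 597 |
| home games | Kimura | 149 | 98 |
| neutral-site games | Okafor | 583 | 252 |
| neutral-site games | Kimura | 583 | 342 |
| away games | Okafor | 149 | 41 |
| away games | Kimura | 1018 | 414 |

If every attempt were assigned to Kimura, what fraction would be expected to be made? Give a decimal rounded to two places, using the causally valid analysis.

Kimura is higher inside every game venue stratum but Okafor is higher in aggregate. Whether to stratify depends on how game venue relates to the player.
The imbalance in game venue arose from how field-goal attempts were allocated, not from anything the player did; and game venue independently affects the outcome. The pooled gap is confounded — condition on game venue.
Standardising Kimura to the population game venue mix: 0.333·98/149 + 0.333·342/583 + 0.333·414/1018 = 0.550.

0.55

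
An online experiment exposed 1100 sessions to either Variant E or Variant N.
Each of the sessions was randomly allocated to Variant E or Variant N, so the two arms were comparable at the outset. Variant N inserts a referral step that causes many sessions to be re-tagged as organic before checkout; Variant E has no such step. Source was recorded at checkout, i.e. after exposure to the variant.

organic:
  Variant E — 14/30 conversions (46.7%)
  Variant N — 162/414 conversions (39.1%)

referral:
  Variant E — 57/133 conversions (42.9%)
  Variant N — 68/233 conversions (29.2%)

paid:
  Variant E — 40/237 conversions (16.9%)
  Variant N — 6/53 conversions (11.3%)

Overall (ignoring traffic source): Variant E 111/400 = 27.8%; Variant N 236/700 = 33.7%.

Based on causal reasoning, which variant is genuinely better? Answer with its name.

Variant N

The traffic source-specific comparison favours Variant E throughout, but the pooled figures favour Variant N. The question is whether to condition on traffic source.
Because the variant influences traffic source, traffic source is a post-treatment mediator, not a confounder. Stratifying on it would bias the estimate; the causal effect is the crude pooled difference.
Pooled: Variant E 27.8% vs Variant N 33.7%; Variant N is higher overall.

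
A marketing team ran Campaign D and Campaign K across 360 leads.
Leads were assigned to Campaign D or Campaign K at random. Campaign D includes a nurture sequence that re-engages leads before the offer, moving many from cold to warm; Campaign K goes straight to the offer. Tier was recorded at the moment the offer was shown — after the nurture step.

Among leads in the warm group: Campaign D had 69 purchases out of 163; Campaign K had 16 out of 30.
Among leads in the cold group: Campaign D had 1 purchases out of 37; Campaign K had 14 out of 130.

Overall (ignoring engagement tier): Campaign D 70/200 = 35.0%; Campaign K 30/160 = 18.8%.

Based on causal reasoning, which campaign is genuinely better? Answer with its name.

Engagement tier lies on the pathway campaign → engagement tier → outcome, so adjusting for it blocks the indirect effect. For the total causal effect of campaign, use the unadjusted pooled rates.
Pooled: Campaign D 35.0% vs Campaign K 18.8%; Campaign D is higher overall.

Campaign D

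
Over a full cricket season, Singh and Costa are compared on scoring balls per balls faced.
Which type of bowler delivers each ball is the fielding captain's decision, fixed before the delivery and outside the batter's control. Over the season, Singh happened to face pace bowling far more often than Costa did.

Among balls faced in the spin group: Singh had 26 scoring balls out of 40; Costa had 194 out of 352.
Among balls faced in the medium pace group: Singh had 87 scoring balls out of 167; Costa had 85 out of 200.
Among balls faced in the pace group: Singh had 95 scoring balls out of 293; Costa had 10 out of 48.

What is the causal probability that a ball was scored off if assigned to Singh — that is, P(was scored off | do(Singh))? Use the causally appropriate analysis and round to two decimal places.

0.51

Within every bowling type level Singh has the higher rate, yet pooled Costa does — Simpson's reversal.
Bowling type is set before the player has any effect — it is not caused by the player — and it independently drives the outcome. That makes it a confounder, so the causal comparison is within bowling type levels.
Standardising Singh to the population bowling type mix: 0.356·26/40 + 0.334·87/167 + 0.310·95/293 = 0.506.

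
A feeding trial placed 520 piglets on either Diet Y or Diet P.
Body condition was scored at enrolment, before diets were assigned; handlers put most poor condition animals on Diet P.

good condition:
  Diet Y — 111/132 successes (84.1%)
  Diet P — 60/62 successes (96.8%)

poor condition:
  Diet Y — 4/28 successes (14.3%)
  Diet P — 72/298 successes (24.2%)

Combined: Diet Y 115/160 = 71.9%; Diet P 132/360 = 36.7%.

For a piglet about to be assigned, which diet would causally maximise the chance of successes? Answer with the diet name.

Diet P

The stratified and pooled comparisons disagree (Diet P wins within each starting body condition; Diet Y wins overall), so the answer turns on the causal role of starting body condition.
Starting body condition differs across diets for reasons unrelated to any effect of the diet itself, and it separately predicts the outcome — a classic confounder. We must compare within starting body condition levels.
Within each level — good condition: 84.1% vs 96.8%; poor condition: 14.3% vs 24.2% — Diet P is higher every time.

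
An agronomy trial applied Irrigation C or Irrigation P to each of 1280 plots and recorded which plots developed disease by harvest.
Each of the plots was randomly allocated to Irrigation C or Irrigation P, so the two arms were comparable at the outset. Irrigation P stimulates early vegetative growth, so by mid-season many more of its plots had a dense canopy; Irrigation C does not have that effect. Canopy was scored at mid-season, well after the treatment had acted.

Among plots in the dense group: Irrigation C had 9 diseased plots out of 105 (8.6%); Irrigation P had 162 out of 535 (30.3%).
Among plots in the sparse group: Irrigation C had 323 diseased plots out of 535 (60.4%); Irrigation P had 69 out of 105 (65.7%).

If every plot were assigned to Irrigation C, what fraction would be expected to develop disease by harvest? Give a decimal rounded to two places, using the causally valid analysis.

Mid-season canopy is downstream of the irrigation. One should not condition on a consequence of treatment, so the overall rates are the right comparison.
So P(outcome | do(Irrigation C)) is just the pooled rate for Irrigation C: 332/640 = 0.519.

0.52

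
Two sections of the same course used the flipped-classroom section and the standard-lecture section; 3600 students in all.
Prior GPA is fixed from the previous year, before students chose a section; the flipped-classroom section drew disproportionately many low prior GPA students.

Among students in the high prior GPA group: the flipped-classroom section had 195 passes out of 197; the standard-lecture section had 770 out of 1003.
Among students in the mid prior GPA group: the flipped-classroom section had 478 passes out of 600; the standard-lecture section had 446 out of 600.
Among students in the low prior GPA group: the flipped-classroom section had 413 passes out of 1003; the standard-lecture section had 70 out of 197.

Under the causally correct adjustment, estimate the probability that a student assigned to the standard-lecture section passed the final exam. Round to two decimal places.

0.62

Nothing the teaching method does changes prior GPA band; the imbalance is an allocation artefact. With prior GPA band also predicting the outcome, the pooled figure is confounded, and the within-stratum comparison is the causal one.
Standardising the standard-lecture section to the population prior GPA band mix: 0.333·770/1003 + 0.333·446/600 + 0.333·70/197 = 0.622.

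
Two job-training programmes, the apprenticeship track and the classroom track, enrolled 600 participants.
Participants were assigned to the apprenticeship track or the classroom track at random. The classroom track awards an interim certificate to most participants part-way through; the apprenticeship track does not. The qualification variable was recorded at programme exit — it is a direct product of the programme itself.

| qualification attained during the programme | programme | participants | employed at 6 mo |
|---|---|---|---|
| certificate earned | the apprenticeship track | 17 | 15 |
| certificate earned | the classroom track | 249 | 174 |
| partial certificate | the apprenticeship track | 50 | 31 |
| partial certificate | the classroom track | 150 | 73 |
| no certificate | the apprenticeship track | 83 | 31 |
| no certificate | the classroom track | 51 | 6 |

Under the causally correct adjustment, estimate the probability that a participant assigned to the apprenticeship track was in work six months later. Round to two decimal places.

The stratified and pooled comparisons disagree (the apprenticeship track wins within each qualification attained during the programme; the classroom track wins overall), so the answer turns on the causal role of qualification attained during the programme.
Qualification attained during the programme lies on the pathway programme → qualification attained during the programme → outcome, so adjusting for it blocks the indirect effect. For the total causal effect of programme, use the unadjusted pooled rates.
So P(outcome | do(the apprenticeship track)) is just the pooled rate for the apprenticeship track: 77/150 = 0.513.

0.51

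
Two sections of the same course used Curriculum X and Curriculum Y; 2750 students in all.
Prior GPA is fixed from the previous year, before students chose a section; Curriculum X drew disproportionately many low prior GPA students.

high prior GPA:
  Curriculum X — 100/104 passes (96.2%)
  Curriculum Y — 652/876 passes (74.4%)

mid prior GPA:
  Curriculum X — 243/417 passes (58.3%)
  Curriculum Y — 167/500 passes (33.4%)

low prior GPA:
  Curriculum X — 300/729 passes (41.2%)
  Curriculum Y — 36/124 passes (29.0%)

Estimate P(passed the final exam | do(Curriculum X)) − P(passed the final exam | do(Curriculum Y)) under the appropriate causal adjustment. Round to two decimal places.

+0.20

Nothing the teaching method does changes prior GPA band; the imbalance is an allocation artefact. With prior GPA band also predicting the outcome, the pooled figure is confounded, and the within-stratum comparison is the causal one.
Adjusting over the population distribution of prior GPA band: 0.356·(0.962−0.744) + 0.333·(0.583−0.334) + 0.310·(0.412−0.290) = +0.198.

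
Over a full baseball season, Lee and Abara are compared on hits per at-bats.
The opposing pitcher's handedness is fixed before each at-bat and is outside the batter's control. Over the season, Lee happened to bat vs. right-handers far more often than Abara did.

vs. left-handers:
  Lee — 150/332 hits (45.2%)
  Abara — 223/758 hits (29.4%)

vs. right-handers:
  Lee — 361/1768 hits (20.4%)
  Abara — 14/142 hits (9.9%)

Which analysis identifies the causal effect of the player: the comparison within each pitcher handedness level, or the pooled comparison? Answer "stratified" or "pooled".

The stratified and pooled comparisons disagree (Lee wins within each pitcher handedness; Abara wins overall), so the answer turns on the causal role of pitcher handedness.
Nothing the player does changes pitcher handedness; the imbalance is an allocation artefact. With pitcher handedness also predicting the outcome, the pooled figure is confounded, and the within-stratum comparison is the causal one.
Within each level — vs. left-handers: 45.2% vs 29.4%; vs. right-handers: 20.4% vs 9.9% — Lee is higher every time.

stratified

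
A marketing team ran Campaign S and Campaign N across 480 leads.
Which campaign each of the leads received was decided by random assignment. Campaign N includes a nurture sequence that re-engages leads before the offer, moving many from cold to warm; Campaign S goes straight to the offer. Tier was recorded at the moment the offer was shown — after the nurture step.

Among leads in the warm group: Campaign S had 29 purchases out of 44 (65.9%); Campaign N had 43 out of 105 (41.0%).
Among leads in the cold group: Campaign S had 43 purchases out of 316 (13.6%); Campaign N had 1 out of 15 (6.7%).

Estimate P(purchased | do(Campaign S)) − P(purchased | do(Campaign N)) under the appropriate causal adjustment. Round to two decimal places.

-0.17

Because the campaign influences engagement tier, engagement tier is a post-treatment mediator, not a confounder. Stratifying on it would bias the estimate; the causal effect is the crude pooled difference.
The causal difference is the pooled difference: 0.200 − 0.367 = -0.167.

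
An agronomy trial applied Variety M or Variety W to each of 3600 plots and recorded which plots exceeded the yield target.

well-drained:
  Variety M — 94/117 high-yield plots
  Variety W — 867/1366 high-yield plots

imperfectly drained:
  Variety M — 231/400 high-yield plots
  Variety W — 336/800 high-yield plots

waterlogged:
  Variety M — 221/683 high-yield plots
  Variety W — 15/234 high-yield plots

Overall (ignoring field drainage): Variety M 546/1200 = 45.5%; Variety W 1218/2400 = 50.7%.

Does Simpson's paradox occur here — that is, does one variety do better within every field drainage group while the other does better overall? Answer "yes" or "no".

Within each field drainage level (well-drained 80.3% vs 63.5%; imperfectly drained 57.8% vs 42.0%; waterlogged 32.4% vs 6.4%), Variety M has the higher rate every time. Pooled: 45.5% vs 50.7% — Variety W has the higher rate overall. The two comparisons disagree.

yes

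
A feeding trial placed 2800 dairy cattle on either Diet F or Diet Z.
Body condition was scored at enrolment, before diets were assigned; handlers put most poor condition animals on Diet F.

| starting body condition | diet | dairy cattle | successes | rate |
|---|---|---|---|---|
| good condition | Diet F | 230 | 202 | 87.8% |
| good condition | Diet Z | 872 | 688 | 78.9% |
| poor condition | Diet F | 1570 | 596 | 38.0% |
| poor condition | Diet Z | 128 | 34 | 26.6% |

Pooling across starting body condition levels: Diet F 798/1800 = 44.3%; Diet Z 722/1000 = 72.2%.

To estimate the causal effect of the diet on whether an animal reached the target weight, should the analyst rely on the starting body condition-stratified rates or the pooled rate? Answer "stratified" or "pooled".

Diet F is higher inside every starting body condition stratum but Diet Z is higher in aggregate. Whether to stratify depends on how starting body condition relates to the diet.
Starting body condition satisfies the back-door criterion: it is not a descendant of the diet, and it blocks the spurious path from diet to outcome. Adjusting for it (i.e., using the within-starting body condition rates) gives the causal effect.
Within each level — good condition: 87.8% vs 78.9%; poor condition: 38.0% vs 26.6% — Diet F is higher every time.

stratified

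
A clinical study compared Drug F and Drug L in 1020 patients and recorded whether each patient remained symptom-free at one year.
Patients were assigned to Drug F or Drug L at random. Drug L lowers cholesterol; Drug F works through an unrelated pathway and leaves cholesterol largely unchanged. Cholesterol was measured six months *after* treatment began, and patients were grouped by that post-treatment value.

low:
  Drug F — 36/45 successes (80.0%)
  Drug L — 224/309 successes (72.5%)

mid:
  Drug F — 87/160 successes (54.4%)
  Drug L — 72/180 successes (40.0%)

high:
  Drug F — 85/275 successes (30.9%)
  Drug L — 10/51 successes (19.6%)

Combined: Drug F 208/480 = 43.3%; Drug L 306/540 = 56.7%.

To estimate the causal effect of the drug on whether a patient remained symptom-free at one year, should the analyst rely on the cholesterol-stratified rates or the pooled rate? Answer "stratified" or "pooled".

pooled

The stratified and pooled comparisons disagree (Drug F wins within each cholesterol; Drug L wins overall), so the answer turns on the causal role of cholesterol.
Cholesterol is recorded after the drug and is itself shifted by it — it sits on the causal path from drug to outcome. Conditioning on a mediator would strip out part of the effect we want; the pooled comparison gives the total causal effect.
Pooled: Drug F 43.3% vs Drug L 56.7%; Drug L is higher overall.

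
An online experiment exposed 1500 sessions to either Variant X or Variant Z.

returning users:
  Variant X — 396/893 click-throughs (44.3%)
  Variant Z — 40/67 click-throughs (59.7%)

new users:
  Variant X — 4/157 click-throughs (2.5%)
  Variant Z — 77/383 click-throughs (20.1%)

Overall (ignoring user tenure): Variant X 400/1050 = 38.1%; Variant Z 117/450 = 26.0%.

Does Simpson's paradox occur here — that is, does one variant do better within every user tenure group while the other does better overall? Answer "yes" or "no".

Within each user tenure level (returning users 44.3% vs 59.7%; new users 2.5% vs 20.1%), Variant Z has the higher rate every time. Pooled: 38.1% vs 26.0% — Variant X has the higher rate overall. The two comparisons disagree.

yes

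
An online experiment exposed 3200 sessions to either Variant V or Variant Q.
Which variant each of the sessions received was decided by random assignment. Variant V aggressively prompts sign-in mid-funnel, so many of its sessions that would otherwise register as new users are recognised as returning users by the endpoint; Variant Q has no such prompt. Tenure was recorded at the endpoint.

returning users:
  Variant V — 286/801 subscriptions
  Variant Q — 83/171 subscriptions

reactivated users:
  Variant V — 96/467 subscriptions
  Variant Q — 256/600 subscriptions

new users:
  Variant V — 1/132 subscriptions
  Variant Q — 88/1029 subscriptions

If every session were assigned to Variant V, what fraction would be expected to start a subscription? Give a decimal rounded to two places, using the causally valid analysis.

0.27

Variant Q is higher inside every user tenure stratum but Variant V is higher in aggregate. Whether to stratify depends on how user tenure relates to the variant.
User tenure here is a post-treatment variable shaped by the variant; conditioning on it would introduce bias rather than remove it. The overall comparison is the causal one.
So P(outcome | do(Variant V)) is just the pooled rate for Variant V: 383/1400 = 0.274.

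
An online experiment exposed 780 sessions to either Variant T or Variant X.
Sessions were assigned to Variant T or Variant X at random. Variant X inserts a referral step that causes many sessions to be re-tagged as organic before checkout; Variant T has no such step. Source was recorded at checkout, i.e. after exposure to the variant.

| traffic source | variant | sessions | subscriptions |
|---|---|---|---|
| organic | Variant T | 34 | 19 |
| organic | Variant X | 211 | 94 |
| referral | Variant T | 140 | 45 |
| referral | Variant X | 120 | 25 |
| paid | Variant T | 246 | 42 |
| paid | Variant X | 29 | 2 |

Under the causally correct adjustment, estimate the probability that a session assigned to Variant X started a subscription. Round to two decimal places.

Within every traffic source level Variant T has the higher rate, yet pooled Variant X does — Simpson's reversal.
Traffic source here is a post-treatment variable shaped by the variant; conditioning on it would introduce bias rather than remove it. The overall comparison is the causal one.
So P(outcome | do(Variant X)) is just the pooled rate for Variant X: 121/360 = 0.336.

0.34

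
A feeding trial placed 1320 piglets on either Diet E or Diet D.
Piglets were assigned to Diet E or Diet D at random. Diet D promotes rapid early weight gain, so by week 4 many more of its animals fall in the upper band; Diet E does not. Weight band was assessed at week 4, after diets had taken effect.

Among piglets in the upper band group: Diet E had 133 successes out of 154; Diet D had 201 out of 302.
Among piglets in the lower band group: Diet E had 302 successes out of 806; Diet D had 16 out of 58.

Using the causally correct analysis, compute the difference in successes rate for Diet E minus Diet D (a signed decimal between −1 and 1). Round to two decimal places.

-0.15

Week-4 weight band is recorded after the diet and is itself shifted by it — it sits on the causal path from diet to outcome. Conditioning on a mediator would strip out part of the effect we want; the pooled comparison gives the total causal effect.
The causal difference is the pooled difference: 0.453 − 0.603 = -0.150.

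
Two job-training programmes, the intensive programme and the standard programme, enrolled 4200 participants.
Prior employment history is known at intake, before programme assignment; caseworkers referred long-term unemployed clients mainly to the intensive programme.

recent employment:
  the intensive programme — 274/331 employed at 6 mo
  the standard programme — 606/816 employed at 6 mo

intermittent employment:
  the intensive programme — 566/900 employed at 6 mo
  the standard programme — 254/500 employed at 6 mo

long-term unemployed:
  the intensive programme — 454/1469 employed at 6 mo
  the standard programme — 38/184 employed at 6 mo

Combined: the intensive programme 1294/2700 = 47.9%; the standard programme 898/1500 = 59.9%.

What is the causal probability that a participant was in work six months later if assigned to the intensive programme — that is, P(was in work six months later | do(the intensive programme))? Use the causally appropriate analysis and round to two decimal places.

The imbalance in prior employment history arose from how participants were allocated, not from anything the programme did; and prior employment history independently affects the outcome. The pooled gap is confounded — condition on prior employment history.
Standardising the intensive programme to the population prior employment history mix: 0.273·274/331 + 0.333·566/900 + 0.394·454/1469 = 0.557.

0.56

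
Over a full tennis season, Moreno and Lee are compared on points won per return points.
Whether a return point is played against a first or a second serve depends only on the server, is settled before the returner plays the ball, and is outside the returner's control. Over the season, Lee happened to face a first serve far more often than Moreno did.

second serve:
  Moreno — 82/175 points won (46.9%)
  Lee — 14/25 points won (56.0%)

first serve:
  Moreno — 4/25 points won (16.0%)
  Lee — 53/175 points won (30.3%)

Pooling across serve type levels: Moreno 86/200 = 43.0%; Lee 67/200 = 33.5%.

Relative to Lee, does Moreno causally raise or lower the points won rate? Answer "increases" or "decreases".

decreases

Within every serve type level Lee has the higher rate, yet pooled Moreno does — Simpson's reversal.
Serve type satisfies the back-door criterion: it is not a descendant of the player, and it blocks the spurious path from player to outcome. Adjusting for it (i.e., using the within-serve type rates) gives the causal effect.
Within each level — second serve: 46.9% vs 56.0%; first serve: 16.0% vs 30.3% — Lee is higher every time.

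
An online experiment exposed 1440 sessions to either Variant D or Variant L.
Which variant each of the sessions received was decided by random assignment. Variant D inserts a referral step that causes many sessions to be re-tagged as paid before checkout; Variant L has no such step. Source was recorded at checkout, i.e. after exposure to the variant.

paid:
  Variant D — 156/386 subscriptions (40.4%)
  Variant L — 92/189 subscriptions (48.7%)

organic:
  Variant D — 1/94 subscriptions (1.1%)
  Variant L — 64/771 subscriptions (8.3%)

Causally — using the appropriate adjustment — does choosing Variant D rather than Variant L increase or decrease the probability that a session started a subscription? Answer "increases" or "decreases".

Variant L is higher inside every traffic source stratum but Variant D is higher in aggregate. Whether to stratify depends on how traffic source relates to the variant.
Stratifying would compare variants among sessions the variants themselves sorted into traffic source groups — a form of selection on an intermediate. The unconditioned pooled rates give the total causal effect.
Pooled: Variant D 32.7% vs Variant L 16.2%; Variant D is higher overall.

increases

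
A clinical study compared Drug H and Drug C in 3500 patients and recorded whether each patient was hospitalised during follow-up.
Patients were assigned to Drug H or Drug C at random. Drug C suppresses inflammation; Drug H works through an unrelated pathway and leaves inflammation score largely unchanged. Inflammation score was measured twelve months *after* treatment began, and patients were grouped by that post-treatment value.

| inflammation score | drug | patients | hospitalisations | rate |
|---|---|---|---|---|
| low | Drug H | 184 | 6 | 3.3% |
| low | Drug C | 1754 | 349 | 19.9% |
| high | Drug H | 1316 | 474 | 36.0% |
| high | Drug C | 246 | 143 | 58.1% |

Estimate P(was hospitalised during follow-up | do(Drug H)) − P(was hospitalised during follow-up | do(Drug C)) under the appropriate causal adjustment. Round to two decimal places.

+0.07

Inflammation score is recorded after the drug and is itself shifted by it — it sits on the causal path from drug to outcome. Conditioning on a mediator would strip out part of the effect we want; the pooled comparison gives the total causal effect.
The causal difference is the pooled difference: 0.320 − 0.246 = +0.074.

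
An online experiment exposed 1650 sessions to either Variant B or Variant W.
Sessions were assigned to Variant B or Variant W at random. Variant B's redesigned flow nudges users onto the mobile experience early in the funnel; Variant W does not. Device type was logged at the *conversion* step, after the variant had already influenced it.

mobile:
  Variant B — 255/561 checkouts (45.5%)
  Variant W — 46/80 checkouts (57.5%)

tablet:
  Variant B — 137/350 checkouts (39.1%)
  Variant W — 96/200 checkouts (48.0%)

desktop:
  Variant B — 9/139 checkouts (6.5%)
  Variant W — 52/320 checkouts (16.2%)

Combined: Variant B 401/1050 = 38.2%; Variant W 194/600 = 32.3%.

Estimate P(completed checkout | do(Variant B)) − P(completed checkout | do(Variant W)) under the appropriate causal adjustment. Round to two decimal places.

Within every device type level Variant W has the higher rate, yet pooled Variant B does — Simpson's reversal.
Device type is downstream of the variant. One should not condition on a consequence of treatment, so the overall rates are the right comparison.
The causal difference is the pooled difference: 0.382 − 0.323 = +0.059.

+0.06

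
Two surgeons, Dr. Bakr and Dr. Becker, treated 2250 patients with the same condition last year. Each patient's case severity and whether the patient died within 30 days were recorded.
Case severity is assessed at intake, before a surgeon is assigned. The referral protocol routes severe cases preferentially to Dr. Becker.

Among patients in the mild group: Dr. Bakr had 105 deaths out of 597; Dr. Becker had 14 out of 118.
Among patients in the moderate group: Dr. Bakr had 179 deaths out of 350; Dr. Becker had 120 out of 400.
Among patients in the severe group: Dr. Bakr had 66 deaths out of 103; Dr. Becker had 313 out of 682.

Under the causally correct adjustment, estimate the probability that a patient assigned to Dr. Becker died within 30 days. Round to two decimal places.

Nothing the surgeon does changes case severity; the imbalance is an allocation artefact. With case severity also predicting the outcome, the pooled figure is confounded, and the within-stratum comparison is the causal one.
Standardising Dr. Becker to the population case severity mix: 0.318·14/118 + 0.333·120/400 + 0.349·313/682 = 0.298.

0.30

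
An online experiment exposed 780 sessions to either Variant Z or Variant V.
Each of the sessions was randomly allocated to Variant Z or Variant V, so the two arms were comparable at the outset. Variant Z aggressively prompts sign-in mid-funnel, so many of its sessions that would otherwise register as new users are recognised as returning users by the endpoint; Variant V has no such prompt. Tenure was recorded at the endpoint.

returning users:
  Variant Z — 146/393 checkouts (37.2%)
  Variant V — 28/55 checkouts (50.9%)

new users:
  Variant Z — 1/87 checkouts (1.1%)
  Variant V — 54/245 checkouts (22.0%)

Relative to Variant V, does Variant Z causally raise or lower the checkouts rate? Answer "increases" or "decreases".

increases

Variant V is higher inside every user tenure stratum but Variant Z is higher in aggregate. Whether to stratify depends on how user tenure relates to the variant.
Because the variant influences user tenure, user tenure is a post-treatment mediator, not a confounder. Stratifying on it would bias the estimate; the causal effect is the crude pooled difference.
Pooled: Variant Z 30.6% vs Variant V 27.3%; Variant Z is higher overall.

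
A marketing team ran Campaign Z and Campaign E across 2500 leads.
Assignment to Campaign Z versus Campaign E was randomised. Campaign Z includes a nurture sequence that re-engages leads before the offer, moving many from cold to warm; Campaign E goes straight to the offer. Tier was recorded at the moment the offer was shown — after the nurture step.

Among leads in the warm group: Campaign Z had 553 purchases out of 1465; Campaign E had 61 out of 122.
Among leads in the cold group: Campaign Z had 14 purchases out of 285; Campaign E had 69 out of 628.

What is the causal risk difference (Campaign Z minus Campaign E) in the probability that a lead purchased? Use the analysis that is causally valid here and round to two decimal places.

Engagement tier here is a post-treatment variable shaped by the campaign; conditioning on it would introduce bias rather than remove it. The overall comparison is the causal one.
The causal difference is the pooled difference: 0.324 − 0.173 = +0.151.

+0.15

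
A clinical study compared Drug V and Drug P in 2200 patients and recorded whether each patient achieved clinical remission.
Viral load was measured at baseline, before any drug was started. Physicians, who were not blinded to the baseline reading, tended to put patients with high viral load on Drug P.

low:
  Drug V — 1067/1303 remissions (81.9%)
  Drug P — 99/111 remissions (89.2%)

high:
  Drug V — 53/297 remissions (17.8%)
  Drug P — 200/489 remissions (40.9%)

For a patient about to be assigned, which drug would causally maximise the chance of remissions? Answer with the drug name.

Drug P

The viral load-specific comparison favours Drug P throughout, but the pooled figures favour Drug V. The question is whether to condition on viral load.
Nothing the drug does changes viral load; the imbalance is an allocation artefact. With viral load also predicting the outcome, the pooled figure is confounded, and the within-stratum comparison is the causal one.
Within each level — low: 81.9% vs 89.2%; high: 17.8% vs 40.9% — Drug P is higher every time.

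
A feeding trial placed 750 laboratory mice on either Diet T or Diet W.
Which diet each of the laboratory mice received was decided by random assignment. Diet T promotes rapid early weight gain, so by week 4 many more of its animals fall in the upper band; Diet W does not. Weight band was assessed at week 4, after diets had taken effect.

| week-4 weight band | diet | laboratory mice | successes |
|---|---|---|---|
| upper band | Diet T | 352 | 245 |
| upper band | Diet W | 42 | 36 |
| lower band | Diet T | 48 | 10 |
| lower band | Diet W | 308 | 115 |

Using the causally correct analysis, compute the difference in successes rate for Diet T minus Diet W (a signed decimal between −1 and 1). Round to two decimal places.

The week-4 weight band-specific comparison favours Diet W throughout, but the pooled figures favour Diet T. The question is whether to condition on week-4 weight band.
Week-4 weight band lies on the pathway diet → week-4 weight band → outcome, so adjusting for it blocks the indirect effect. For the total causal effect of diet, use the unadjusted pooled rates.
The causal difference is the pooled difference: 0.637 − 0.431 = +0.206.

+0.21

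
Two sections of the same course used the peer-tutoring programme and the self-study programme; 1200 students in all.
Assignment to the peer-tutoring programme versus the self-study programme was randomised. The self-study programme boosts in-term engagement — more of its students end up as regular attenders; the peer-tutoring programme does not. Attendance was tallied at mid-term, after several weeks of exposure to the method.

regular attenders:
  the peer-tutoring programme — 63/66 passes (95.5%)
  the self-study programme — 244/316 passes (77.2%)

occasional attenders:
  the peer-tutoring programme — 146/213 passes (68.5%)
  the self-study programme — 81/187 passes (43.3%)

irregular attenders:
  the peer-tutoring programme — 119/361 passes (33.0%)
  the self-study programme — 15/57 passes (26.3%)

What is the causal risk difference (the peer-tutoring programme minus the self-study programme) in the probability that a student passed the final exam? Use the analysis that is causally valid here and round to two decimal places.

-0.09

The mid-term attendance-specific comparison favours the peer-tutoring programme throughout, but the pooled figures favour the self-study programme. The question is whether to condition on mid-term attendance.
Mid-term attendance is downstream of the teaching method. One should not condition on a consequence of treatment, so the overall rates are the right comparison.
The causal difference is the pooled difference: 0.512 − 0.607 = -0.095.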